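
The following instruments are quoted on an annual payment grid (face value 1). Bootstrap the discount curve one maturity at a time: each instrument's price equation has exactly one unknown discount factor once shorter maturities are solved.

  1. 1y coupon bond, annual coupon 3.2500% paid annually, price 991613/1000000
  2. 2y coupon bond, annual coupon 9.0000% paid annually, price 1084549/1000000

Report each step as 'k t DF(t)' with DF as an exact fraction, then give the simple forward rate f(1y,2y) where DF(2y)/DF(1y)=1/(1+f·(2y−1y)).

step 1 [1y] bond c/1=13/400: DF=(991613/1000000 − 13/400·(0))/(1+13/400) = 2401/2500 ≈ 0.960400
step 2 [2y] bond c/1=9/100: DF=(1084549/1000000 − 9/100·(0.960400))/(1+9/100) = 9157/10000 ≈ 0.915700

1 1 2401/2500
2 2 9157/10000
f(1y,2y) = ((2401/2500)/(9157/10000) − 1)/(1) = 447/9157 ≈ 4.8815%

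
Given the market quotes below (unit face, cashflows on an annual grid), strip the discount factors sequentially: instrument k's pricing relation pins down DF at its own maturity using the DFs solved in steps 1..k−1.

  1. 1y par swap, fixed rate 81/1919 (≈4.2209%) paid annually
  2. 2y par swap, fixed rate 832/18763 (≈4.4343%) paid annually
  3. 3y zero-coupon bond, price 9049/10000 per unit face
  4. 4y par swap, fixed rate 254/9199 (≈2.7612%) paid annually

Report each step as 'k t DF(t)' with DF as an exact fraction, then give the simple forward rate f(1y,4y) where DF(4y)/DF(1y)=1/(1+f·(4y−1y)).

step 1 [1y] swap r/1=81/1919: DF=(1 − 81/1919·(0))/(1+81/1919) = 1919/2000 ≈ 0.959500
step 2 [2y] swap r/1=832/18763: DF=(1 − 832/18763·(0.959500))/(1+832/18763) = 573/625 ≈ 0.916800
step 3 [3y] zero: DF = P = 9049/10000 ≈ 0.904900
step 4 [4y] swap r/1=254/9199: DF=(1 − 254/9199·(0.959500+0.916800+0.904900))/(1+254/9199) = 1123/1250 ≈ 0.898400

1 1 1919/2000
2 2 573/625
3 3 9049/10000
4 4 1123/1250
f(1y,4y) = ((1919/2000)/(1123/1250) − 1)/(3) = 611/26952 ≈ 2.2670%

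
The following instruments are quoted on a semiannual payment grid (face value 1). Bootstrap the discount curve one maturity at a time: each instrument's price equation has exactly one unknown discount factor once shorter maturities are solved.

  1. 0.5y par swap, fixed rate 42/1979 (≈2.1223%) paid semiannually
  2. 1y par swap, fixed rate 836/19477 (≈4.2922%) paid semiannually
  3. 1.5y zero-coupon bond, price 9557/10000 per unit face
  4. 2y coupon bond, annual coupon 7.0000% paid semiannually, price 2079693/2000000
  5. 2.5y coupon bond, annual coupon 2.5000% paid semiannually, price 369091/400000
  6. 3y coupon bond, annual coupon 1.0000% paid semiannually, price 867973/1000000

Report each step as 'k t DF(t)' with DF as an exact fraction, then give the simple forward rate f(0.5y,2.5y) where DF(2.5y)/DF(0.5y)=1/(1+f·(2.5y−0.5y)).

step 1 [0.5y] swap r/2=21/1979: DF=(1 − 21/1979·(0))/(1+21/1979) = 1979/2000 ≈ 0.989500
step 2 [1y] swap r/2=418/19477: DF=(1 − 418/19477·(0.989500))/(1+418/19477) = 4791/5000 ≈ 0.958200
step 3 [1.5y] zero: DF = P = 9557/10000 ≈ 0.955700
step 4 [2y] bond c/2=7/200: DF=(2079693/2000000 − 7/200·(0.989500+0.958200+0.955700))/(1+7/200) = 1813/2000 ≈ 0.906500
step 5 [2.5y] bond c/2=1/80: DF=(369091/400000 − 1/80·(0.989500+0.958200+0.955700+0.906500))/(1+1/80) = 8643/10000 ≈ 0.864300
step 6 [3y] bond c/2=1/200: DF=(867973/1000000 − 1/200·(0.989500+0.958200+0.955700+0.906500+0.864300))/(1+1/200) = 2101/2500 ≈ 0.840400

1 1/2 1979/2000
2 1 4791/5000
3 3/2 9557/10000
4 2 1813/2000
5 5/2 8643/10000
6 3 2101/2500
f(0.5y,2.5y) = ((1979/2000)/(8643/10000) − 1)/(2) = 626/8643 ≈ 7.2429%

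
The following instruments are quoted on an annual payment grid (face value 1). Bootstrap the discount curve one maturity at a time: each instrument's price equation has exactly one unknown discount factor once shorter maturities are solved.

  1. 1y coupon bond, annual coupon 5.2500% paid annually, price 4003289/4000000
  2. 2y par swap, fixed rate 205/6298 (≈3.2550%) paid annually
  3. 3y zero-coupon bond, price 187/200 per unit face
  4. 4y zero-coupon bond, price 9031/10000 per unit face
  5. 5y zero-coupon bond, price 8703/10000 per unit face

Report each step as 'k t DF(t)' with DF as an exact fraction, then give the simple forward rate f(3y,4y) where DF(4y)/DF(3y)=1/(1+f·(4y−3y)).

step 1 [1y] bond c/1=21/400: DF=(4003289/4000000 − 21/400·(0))/(1+21/400) = 9509/10000 ≈ 0.950900
step 2 [2y] swap r/1=205/6298: DF=(1 − 205/6298·(0.950900))/(1+205/6298) = 1877/2000 ≈ 0.938500
step 3 [3y] zero: DF = P = 187/200 ≈ 0.935000
step 4 [4y] zero: DF = P = 9031/10000 ≈ 0.903100
step 5 [5y] zero: DF = P = 8703/10000 ≈ 0.870300

1 1 9509/10000
2 2 1877/2000
3 3 187/200
4 4 9031/10000
5 5 8703/10000
f(3y,4y) = ((187/200)/(9031/10000) − 1)/(1) = 29/821 ≈ 3.5323%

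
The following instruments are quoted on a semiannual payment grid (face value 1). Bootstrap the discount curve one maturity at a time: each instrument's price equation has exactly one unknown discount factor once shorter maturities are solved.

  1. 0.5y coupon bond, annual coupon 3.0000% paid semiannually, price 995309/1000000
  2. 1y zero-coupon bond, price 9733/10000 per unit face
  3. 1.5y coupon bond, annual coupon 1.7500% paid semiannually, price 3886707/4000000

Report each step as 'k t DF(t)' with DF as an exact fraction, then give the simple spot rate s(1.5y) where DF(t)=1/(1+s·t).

step 1 [0.5y] bond c/2=3/200: DF=(995309/1000000 − 3/200·(0))/(1+3/200) = 4903/5000 ≈ 0.980600
step 2 [1y] zero: DF = P = 9733/10000 ≈ 0.973300
step 3 [1.5y] bond c/2=7/800: DF=(3886707/4000000 − 7/800·(0.980600+0.973300))/(1+7/800) = 9463/10000 ≈ 0.946300

1 1/2 4903/5000
2 1 9733/10000
3 3/2 9463/10000
s(1.5y) = (1/(9463/10000) − 1)/(3/2) = 358/9463 ≈ 3.7832%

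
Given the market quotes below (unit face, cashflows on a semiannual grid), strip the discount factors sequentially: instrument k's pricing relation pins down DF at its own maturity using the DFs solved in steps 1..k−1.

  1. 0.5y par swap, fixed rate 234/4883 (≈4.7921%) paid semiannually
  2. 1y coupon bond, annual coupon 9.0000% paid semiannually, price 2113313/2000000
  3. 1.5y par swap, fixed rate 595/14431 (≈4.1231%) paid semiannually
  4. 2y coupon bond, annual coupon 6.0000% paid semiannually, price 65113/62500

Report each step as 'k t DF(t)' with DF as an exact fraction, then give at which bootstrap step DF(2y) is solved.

1 1/2 4883/5000
2 1 9691/10000
3 3/2 1881/2000
4 2 4637/5000
DF(2y) is solved at step 4

step 1 [0.5y] swap r/2=117/4883: DF=(1 − 117/4883·(0))/(1+117/4883) = 4883/5000 ≈ 0.976600
step 2 [1y] bond c/2=9/200: DF=(2113313/2000000 − 9/200·(0.976600))/(1+9/200) = 9691/10000 ≈ 0.969100
step 3 [1.5y] swap r/2=595/28862: DF=(1 − 595/28862·(0.976600+0.969100))/(1+595/28862) = 1881/2000 ≈ 0.940500
step 4 [2y] bond c/2=3/100: DF=(65113/62500 − 3/100·(0.976600+0.969100+0.940500))/(1+3/100) = 4637/5000 ≈ 0.927400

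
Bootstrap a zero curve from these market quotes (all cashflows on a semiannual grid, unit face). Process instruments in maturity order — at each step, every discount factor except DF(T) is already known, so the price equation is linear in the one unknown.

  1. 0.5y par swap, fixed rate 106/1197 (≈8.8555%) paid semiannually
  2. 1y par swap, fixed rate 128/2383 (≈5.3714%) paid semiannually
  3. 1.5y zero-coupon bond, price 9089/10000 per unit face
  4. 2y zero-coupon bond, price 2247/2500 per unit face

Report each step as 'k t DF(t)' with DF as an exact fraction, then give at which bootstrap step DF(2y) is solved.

step 1 [0.5y] swap r/2=53/1197: DF=(1 − 53/1197·(0))/(1+53/1197) = 1197/1250 ≈ 0.957600
step 2 [1y] swap r/2=64/2383: DF=(1 − 64/2383·(0.957600))/(1+64/2383) = 593/625 ≈ 0.948800
step 3 [1.5y] zero: DF = P = 9089/10000 ≈ 0.908900
step 4 [2y] zero: DF = P = 2247/2500 ≈ 0.898800

1 1/2 1197/1250
2 1 593/625
3 3/2 9089/10000
4 2 2247/2500
DF(2y) is solved at step 4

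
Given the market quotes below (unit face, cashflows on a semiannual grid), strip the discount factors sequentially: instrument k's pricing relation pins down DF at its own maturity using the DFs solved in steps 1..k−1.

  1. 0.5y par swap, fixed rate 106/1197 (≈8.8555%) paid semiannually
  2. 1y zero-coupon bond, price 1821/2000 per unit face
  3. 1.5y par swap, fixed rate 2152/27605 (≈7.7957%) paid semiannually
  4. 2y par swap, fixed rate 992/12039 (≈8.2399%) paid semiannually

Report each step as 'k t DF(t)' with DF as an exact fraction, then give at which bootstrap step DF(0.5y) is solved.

step 1 [0.5y] swap r/2=53/1197: DF=(1 − 53/1197·(0))/(1+53/1197) = 1197/1250 ≈ 0.957600
step 2 [1y] zero: DF = P = 1821/2000 ≈ 0.910500
step 3 [1.5y] swap r/2=1076/27605: DF=(1 − 1076/27605·(0.957600+0.910500))/(1+1076/27605) = 2231/2500 ≈ 0.892400
step 4 [2y] swap r/2=496/12039: DF=(1 − 496/12039·(0.957600+0.910500+0.892400))/(1+496/12039) = 532/625 ≈ 0.851200

1 1/2 1197/1250
2 1 1821/2000
3 3/2 2231/2500
4 2 532/625
DF(0.5y) is solved at step 1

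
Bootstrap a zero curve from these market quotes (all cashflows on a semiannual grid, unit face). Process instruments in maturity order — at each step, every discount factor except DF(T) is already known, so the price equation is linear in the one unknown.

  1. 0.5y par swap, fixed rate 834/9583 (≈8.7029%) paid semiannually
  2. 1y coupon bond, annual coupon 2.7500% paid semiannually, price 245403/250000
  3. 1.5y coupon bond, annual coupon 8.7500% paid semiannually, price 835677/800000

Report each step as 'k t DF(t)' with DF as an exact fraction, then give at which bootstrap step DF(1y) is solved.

step 1 [0.5y] swap r/2=417/9583: DF=(1 − 417/9583·(0))/(1+417/9583) = 9583/10000 ≈ 0.958300
step 2 [1y] bond c/2=11/800: DF=(245403/250000 − 11/800·(0.958300))/(1+11/800) = 9553/10000 ≈ 0.955300
step 3 [1.5y] bond c/2=7/160: DF=(835677/800000 − 7/160·(0.958300+0.955300))/(1+7/160) = 4603/5000 ≈ 0.920600

1 1/2 9583/10000
2 1 9553/10000
3 3/2 4603/5000
DF(1y) is solved at step 2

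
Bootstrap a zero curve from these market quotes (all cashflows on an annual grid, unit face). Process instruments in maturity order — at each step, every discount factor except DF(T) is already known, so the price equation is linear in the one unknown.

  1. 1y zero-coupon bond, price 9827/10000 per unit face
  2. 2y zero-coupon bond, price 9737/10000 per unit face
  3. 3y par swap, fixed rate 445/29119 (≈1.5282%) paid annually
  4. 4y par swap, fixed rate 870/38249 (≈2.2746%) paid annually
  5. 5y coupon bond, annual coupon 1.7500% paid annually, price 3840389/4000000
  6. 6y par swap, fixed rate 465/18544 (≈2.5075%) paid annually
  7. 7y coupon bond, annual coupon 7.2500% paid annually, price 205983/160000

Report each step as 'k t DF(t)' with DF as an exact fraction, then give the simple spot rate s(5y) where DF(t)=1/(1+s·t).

1 1 9827/10000
2 2 9737/10000
3 3 1911/2000
4 4 913/1000
5 5 4389/5000
6 6 1721/2000
7 7 8243/10000
s(5y) = (1/(4389/5000) − 1)/(5) = 611/21945 ≈ 2.7842%

step 1 [1y] zero: DF = P = 9827/10000 ≈ 0.982700
step 2 [2y] zero: DF = P = 9737/10000 ≈ 0.973700
step 3 [3y] swap r/1=445/29119: DF=(1 − 445/29119·(0.982700+0.973700))/(1+445/29119) = 1911/2000 ≈ 0.955500
step 4 [4y] swap r/1=870/38249: DF=(1 − 870/38249·(0.982700+0.973700+0.955500))/(1+870/38249) = 913/1000 ≈ 0.913000
step 5 [5y] bond c/1=7/400: DF=(3840389/4000000 − 7/400·(0.982700+0.973700+0.955500+0.913000))/(1+7/400) = 4389/5000 ≈ 0.877800
step 6 [6y] swap r/1=465/18544: DF=(1 − 465/18544·(0.982700+0.973700+0.955500+0.913000+0.877800))/(1+465/18544) = 1721/2000 ≈ 0.860500
step 7 [7y] bond c/1=29/400: DF=(205983/160000 − 29/400·(0.982700+0.973700+0.955500+0.913000+0.877800+0.860500))/(1+29/400) = 8243/10000 ≈ 0.824300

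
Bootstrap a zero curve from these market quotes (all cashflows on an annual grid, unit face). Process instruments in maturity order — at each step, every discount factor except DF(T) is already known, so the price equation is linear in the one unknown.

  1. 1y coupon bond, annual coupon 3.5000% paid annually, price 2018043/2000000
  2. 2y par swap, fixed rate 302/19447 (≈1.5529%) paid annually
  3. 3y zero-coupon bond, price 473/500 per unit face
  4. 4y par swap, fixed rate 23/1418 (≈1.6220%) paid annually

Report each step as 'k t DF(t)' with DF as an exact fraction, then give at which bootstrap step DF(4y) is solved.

step 1 [1y] bond c/1=7/200: DF=(2018043/2000000 − 7/200·(0))/(1+7/200) = 9749/10000 ≈ 0.974900
step 2 [2y] swap r/1=302/19447: DF=(1 − 302/19447·(0.974900))/(1+302/19447) = 4849/5000 ≈ 0.969800
step 3 [3y] zero: DF = P = 473/500 ≈ 0.946000
step 4 [4y] swap r/1=23/1418: DF=(1 − 23/1418·(0.974900+0.969800+0.946000))/(1+23/1418) = 9379/10000 ≈ 0.937900

1 1 9749/10000
2 2 4849/5000
3 3 473/500
4 4 9379/10000
DF(4y) is solved at step 4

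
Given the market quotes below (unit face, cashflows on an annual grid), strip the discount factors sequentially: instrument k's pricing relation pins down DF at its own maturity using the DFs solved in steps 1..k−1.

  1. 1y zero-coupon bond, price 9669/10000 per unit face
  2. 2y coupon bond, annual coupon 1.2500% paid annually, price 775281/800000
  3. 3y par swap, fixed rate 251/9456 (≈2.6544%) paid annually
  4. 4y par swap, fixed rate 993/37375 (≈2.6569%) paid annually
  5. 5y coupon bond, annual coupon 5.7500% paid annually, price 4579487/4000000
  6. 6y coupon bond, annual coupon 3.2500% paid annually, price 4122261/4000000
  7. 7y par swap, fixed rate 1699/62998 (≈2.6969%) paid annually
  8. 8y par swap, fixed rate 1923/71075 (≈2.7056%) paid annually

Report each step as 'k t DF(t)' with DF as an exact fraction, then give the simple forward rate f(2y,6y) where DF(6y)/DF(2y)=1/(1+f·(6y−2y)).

1 1 9669/10000
2 2 2363/2500
3 3 9247/10000
4 4 9007/10000
5 5 4397/5000
6 6 533/625
7 7 8301/10000
8 8 8077/10000
f(2y,6y) = ((2363/2500)/(533/625) − 1)/(4) = 231/8528 ≈ 2.7087%

step 1 [1y] zero: DF = P = 9669/10000 ≈ 0.966900
step 2 [2y] bond c/1=1/80: DF=(775281/800000 − 1/80·(0.966900))/(1+1/80) = 2363/2500 ≈ 0.945200
step 3 [3y] swap r/1=251/9456: DF=(1 − 251/9456·(0.966900+0.945200))/(1+251/9456) = 9247/10000 ≈ 0.924700
step 4 [4y] swap r/1=993/37375: DF=(1 − 993/37375·(0.966900+0.945200+0.924700))/(1+993/37375) = 9007/10000 ≈ 0.900700
step 5 [5y] bond c/1=23/400: DF=(4579487/4000000 − 23/400·(0.966900+0.945200+0.924700+0.900700))/(1+23/400) = 4397/5000 ≈ 0.879400
step 6 [6y] bond c/1=13/400: DF=(4122261/4000000 − 13/400·(0.966900+0.945200+0.924700+0.900700+0.879400))/(1+13/400) = 533/625 ≈ 0.852800
step 7 [7y] swap r/1=1699/62998: DF=(1 − 1699/62998·(0.966900+0.945200+0.924700+0.900700+0.879400+0.852800))/(1+1699/62998) = 8301/10000 ≈ 0.830100
step 8 [8y] swap r/1=1923/71075: DF=(1 − 1923/71075·(0.966900+0.945200+0.924700+0.900700+0.879400+0.852800+0.830100))/(1+1923/71075) = 8077/10000 ≈ 0.807700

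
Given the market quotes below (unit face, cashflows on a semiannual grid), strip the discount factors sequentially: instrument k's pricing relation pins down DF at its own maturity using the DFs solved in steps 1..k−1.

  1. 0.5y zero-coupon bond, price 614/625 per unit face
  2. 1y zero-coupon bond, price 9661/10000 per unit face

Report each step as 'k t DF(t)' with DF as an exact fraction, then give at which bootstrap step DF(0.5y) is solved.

1 1/2 614/625
2 1 9661/10000
DF(0.5y) is solved at step 1

step 1 [0.5y] zero: DF = P = 614/625 ≈ 0.982400
step 2 [1y] zero: DF = P = 9661/10000 ≈ 0.966100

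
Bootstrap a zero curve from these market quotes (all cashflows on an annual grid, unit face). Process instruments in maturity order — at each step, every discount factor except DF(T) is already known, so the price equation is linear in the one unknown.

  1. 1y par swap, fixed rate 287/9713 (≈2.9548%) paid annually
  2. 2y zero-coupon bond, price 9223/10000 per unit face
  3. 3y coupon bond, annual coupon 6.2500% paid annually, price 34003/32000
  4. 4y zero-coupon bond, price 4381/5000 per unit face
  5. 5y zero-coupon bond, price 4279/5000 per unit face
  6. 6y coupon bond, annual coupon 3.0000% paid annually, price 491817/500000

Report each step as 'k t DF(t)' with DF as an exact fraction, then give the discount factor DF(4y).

step 1 [1y] swap r/1=287/9713: DF=(1 − 287/9713·(0))/(1+287/9713) = 9713/10000 ≈ 0.971300
step 2 [2y] zero: DF = P = 9223/10000 ≈ 0.922300
step 3 [3y] bond c/1=1/16: DF=(34003/32000 − 1/16·(0.971300+0.922300))/(1+1/16) = 8887/10000 ≈ 0.888700
step 4 [4y] zero: DF = P = 4381/5000 ≈ 0.876200
step 5 [5y] zero: DF = P = 4279/5000 ≈ 0.855800
step 6 [6y] bond c/1=3/100: DF=(491817/500000 − 3/100·(0.971300+0.922300+0.888700+0.876200+0.855800))/(1+3/100) = 1647/2000 ≈ 0.823500

1 1 9713/10000
2 2 9223/10000
3 3 8887/10000
4 4 4381/5000
5 5 4279/5000
6 6 1647/2000
DF(4y) = 4381/5000 ≈ 0.876200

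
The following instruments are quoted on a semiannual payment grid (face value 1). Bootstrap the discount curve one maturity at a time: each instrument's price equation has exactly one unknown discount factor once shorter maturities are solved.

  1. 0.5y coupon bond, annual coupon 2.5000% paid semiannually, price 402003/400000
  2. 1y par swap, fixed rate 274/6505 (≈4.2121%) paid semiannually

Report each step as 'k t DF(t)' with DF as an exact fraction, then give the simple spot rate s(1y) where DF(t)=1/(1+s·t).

step 1 [0.5y] bond c/2=1/80: DF=(402003/400000 − 1/80·(0))/(1+1/80) = 4963/5000 ≈ 0.992600
step 2 [1y] swap r/2=137/6505: DF=(1 − 137/6505·(0.992600))/(1+137/6505) = 9589/10000 ≈ 0.958900

1 1/2 4963/5000
2 1 9589/10000
s(1y) = (1/(9589/10000) − 1)/(1) = 411/9589 ≈ 4.2862%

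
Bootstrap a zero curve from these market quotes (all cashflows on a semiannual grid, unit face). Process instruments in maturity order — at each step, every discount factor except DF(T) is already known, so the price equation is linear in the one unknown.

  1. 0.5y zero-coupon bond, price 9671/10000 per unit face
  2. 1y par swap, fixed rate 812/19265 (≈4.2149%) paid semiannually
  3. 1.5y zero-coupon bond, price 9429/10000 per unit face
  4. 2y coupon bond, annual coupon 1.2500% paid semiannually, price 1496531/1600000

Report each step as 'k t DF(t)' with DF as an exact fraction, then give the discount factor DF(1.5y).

step 1 [0.5y] zero: DF = P = 9671/10000 ≈ 0.967100
step 2 [1y] swap r/2=406/19265: DF=(1 − 406/19265·(0.967100))/(1+406/19265) = 4797/5000 ≈ 0.959400
step 3 [1.5y] zero: DF = P = 9429/10000 ≈ 0.942900
step 4 [2y] bond c/2=1/160: DF=(1496531/1600000 − 1/160·(0.967100+0.959400+0.942900))/(1+1/160) = 9117/10000 ≈ 0.911700

1 1/2 9671/10000
2 1 4797/5000
3 3/2 9429/10000
4 2 9117/10000
DF(1.5y) = 9429/10000 ≈ 0.942900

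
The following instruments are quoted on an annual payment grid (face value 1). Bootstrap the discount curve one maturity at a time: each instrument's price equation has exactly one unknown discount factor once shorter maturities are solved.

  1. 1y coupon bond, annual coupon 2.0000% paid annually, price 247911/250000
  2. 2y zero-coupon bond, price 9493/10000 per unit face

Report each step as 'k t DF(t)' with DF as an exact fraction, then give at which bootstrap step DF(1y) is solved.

step 1 [1y] bond c/1=1/50: DF=(247911/250000 − 1/50·(0))/(1+1/50) = 4861/5000 ≈ 0.972200
step 2 [2y] zero: DF = P = 9493/10000 ≈ 0.949300

1 1 4861/5000
2 2 9493/10000
DF(1y) is solved at step 1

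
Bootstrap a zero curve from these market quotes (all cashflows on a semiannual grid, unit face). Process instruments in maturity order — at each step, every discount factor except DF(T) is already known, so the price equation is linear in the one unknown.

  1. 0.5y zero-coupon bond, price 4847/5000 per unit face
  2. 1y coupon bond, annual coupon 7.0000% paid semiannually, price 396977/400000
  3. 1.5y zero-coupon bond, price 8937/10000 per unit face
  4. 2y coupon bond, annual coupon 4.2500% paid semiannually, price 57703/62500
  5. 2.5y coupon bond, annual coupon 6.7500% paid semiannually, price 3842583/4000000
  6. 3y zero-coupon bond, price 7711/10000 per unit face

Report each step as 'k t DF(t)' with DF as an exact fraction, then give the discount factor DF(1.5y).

1 1/2 4847/5000
2 1 9261/10000
3 3/2 8937/10000
4 2 423/500
5 5/2 4053/5000
6 3 7711/10000
DF(1.5y) = 8937/10000 ≈ 0.893700

step 1 [0.5y] zero: DF = P = 4847/5000 ≈ 0.969400
step 2 [1y] bond c/2=7/200: DF=(396977/400000 − 7/200·(0.969400))/(1+7/200) = 9261/10000 ≈ 0.926100
step 3 [1.5y] zero: DF = P = 8937/10000 ≈ 0.893700
step 4 [2y] bond c/2=17/800: DF=(57703/62500 − 17/800·(0.969400+0.926100+0.893700))/(1+17/800) = 423/500 ≈ 0.846000
step 5 [2.5y] bond c/2=27/800: DF=(3842583/4000000 − 27/800·(0.969400+0.926100+0.893700+0.846000))/(1+27/800) = 4053/5000 ≈ 0.810600
step 6 [3y] zero: DF = P = 7711/10000 ≈ 0.771100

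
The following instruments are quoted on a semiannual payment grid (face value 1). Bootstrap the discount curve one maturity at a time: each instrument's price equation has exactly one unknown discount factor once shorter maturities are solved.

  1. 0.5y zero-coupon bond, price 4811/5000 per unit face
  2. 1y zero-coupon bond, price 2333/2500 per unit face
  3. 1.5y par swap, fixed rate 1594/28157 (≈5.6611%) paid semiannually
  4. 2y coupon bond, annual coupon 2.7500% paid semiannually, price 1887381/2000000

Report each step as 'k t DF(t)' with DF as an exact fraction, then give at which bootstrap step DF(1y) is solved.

step 1 [0.5y] zero: DF = P = 4811/5000 ≈ 0.962200
step 2 [1y] zero: DF = P = 2333/2500 ≈ 0.933200
step 3 [1.5y] swap r/2=797/28157: DF=(1 − 797/28157·(0.962200+0.933200))/(1+797/28157) = 9203/10000 ≈ 0.920300
step 4 [2y] bond c/2=11/800: DF=(1887381/2000000 − 11/800·(0.962200+0.933200+0.920300))/(1+11/800) = 8927/10000 ≈ 0.892700

1 1/2 4811/5000
2 1 2333/2500
3 3/2 9203/10000
4 2 8927/10000
DF(1y) is solved at step 2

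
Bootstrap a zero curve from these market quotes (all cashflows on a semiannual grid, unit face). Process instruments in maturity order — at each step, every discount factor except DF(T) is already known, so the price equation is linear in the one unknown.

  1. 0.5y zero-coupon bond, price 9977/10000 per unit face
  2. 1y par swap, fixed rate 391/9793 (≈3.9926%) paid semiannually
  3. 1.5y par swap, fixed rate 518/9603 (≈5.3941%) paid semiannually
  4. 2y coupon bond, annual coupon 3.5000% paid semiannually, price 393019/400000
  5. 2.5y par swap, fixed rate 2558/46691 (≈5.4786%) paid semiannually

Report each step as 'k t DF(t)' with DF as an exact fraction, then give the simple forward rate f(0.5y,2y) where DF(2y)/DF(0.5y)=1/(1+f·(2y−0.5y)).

step 1 [0.5y] zero: DF = P = 9977/10000 ≈ 0.997700
step 2 [1y] swap r/2=391/19586: DF=(1 − 391/19586·(0.997700))/(1+391/19586) = 9609/10000 ≈ 0.960900
step 3 [1.5y] swap r/2=259/9603: DF=(1 − 259/9603·(0.997700+0.960900))/(1+259/9603) = 9223/10000 ≈ 0.922300
step 4 [2y] bond c/2=7/400: DF=(393019/400000 − 7/400·(0.997700+0.960900+0.922300))/(1+7/400) = 9161/10000 ≈ 0.916100
step 5 [2.5y] swap r/2=1279/46691: DF=(1 − 1279/46691·(0.997700+0.960900+0.922300+0.916100))/(1+1279/46691) = 8721/10000 ≈ 0.872100

1 1/2 9977/10000
2 1 9609/10000
3 3/2 9223/10000
4 2 9161/10000
5 5/2 8721/10000
f(0.5y,2y) = ((9977/10000)/(9161/10000) − 1)/(3/2) = 544/9161 ≈ 5.9382%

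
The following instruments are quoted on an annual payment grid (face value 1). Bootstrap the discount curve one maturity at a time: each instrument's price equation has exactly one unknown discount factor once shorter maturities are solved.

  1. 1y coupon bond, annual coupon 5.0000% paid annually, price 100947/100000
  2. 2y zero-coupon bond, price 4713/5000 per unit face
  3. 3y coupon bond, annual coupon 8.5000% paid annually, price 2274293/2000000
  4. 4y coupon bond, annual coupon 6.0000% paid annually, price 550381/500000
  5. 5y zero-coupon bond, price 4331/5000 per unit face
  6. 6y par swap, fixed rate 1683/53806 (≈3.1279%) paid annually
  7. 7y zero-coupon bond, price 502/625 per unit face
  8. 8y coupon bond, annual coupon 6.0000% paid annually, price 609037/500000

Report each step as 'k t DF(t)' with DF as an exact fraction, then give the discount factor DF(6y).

1 1 4807/5000
2 2 4713/5000
3 3 8989/10000
4 4 4399/5000
5 5 4331/5000
6 6 8317/10000
7 7 502/625
8 8 7991/10000
DF(6y) = 8317/10000 ≈ 0.831700

step 1 [1y] bond c/1=1/20: DF=(100947/100000 − 1/20·(0))/(1+1/20) = 4807/5000 ≈ 0.961400
step 2 [2y] zero: DF = P = 4713/5000 ≈ 0.942600
step 3 [3y] bond c/1=17/200: DF=(2274293/2000000 − 17/200·(0.961400+0.942600))/(1+17/200) = 8989/10000 ≈ 0.898900
step 4 [4y] bond c/1=3/50: DF=(550381/500000 − 3/50·(0.961400+0.942600+0.898900))/(1+3/50) = 4399/5000 ≈ 0.879800
step 5 [5y] zero: DF = P = 4331/5000 ≈ 0.866200
step 6 [6y] swap r/1=1683/53806: DF=(1 − 1683/53806·(0.961400+0.942600+0.898900+0.879800+0.866200))/(1+1683/53806) = 8317/10000 ≈ 0.831700
step 7 [7y] zero: DF = P = 502/625 ≈ 0.803200
step 8 [8y] bond c/1=3/50: DF=(609037/500000 − 3/50·(0.961400+0.942600+0.898900+0.879800+0.866200+0.831700+0.803200))/(1+3/50) = 7991/10000 ≈ 0.799100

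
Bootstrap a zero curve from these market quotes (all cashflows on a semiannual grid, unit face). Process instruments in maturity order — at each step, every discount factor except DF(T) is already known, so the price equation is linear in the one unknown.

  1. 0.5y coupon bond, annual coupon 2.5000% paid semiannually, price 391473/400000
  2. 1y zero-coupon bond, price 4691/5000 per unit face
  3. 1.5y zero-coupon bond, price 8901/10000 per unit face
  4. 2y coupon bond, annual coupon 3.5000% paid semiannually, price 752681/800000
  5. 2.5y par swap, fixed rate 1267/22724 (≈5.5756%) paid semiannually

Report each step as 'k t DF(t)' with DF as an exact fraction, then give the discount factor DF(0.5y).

1 1/2 4833/5000
2 1 4691/5000
3 3/2 8901/10000
4 2 4383/5000
5 5/2 8733/10000
DF(0.5y) = 4833/5000 ≈ 0.966600

step 1 [0.5y] bond c/2=1/80: DF=(391473/400000 − 1/80·(0))/(1+1/80) = 4833/5000 ≈ 0.966600
step 2 [1y] zero: DF = P = 4691/5000 ≈ 0.938200
step 3 [1.5y] zero: DF = P = 8901/10000 ≈ 0.890100
step 4 [2y] bond c/2=7/400: DF=(752681/800000 − 7/400·(0.966600+0.938200+0.890100))/(1+7/400) = 4383/5000 ≈ 0.876600
step 5 [2.5y] swap r/2=1267/45448: DF=(1 − 1267/45448·(0.966600+0.938200+0.890100+0.876600))/(1+1267/45448) = 8733/10000 ≈ 0.873300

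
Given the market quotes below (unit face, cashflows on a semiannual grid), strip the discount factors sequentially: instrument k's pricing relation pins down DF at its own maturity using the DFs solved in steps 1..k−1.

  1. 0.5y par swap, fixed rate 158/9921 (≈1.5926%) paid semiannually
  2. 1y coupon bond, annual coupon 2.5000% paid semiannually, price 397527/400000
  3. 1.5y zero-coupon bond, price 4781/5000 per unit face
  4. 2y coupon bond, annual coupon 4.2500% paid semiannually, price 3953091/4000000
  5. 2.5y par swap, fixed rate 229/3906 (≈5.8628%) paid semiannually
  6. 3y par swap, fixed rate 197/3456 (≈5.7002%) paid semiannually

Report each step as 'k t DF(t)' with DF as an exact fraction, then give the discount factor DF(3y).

step 1 [0.5y] swap r/2=79/9921: DF=(1 − 79/9921·(0))/(1+79/9921) = 9921/10000 ≈ 0.992100
step 2 [1y] bond c/2=1/80: DF=(397527/400000 − 1/80·(0.992100))/(1+1/80) = 9693/10000 ≈ 0.969300
step 3 [1.5y] zero: DF = P = 4781/5000 ≈ 0.956200
step 4 [2y] bond c/2=17/800: DF=(3953091/4000000 − 17/800·(0.992100+0.969300+0.956200))/(1+17/800) = 907/1000 ≈ 0.907000
step 5 [2.5y] swap r/2=229/7812: DF=(1 − 229/7812·(0.992100+0.969300+0.956200+0.907000))/(1+229/7812) = 4313/5000 ≈ 0.862600
step 6 [3y] swap r/2=197/6912: DF=(1 − 197/6912·(0.992100+0.969300+0.956200+0.907000+0.862600))/(1+197/6912) = 1053/1250 ≈ 0.842400

1 1/2 9921/10000
2 1 9693/10000
3 3/2 4781/5000
4 2 907/1000
5 5/2 4313/5000
6 3 1053/1250
DF(3y) = 1053/1250 ≈ 0.842400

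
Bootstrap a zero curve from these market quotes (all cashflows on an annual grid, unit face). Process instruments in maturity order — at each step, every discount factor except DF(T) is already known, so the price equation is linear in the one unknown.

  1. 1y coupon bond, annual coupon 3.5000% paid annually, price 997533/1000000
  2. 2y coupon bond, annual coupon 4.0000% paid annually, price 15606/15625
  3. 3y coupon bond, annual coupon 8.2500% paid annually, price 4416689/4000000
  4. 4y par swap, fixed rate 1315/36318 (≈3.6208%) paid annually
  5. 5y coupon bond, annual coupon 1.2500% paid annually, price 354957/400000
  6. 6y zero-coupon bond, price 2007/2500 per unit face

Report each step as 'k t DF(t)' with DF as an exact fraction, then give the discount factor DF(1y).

1 1 4819/5000
2 2 9233/10000
3 3 4381/5000
4 4 1737/2000
5 5 2079/2500
6 6 2007/2500
DF(1y) = 4819/5000 ≈ 0.963800

step 1 [1y] bond c/1=7/200: DF=(997533/1000000 − 7/200·(0))/(1+7/200) = 4819/5000 ≈ 0.963800
step 2 [2y] bond c/1=1/25: DF=(15606/15625 − 1/25·(0.963800))/(1+1/25) = 9233/10000 ≈ 0.923300
step 3 [3y] bond c/1=33/400: DF=(4416689/4000000 − 33/400·(0.963800+0.923300))/(1+33/400) = 4381/5000 ≈ 0.876200
step 4 [4y] swap r/1=1315/36318: DF=(1 − 1315/36318·(0.963800+0.923300+0.876200))/(1+1315/36318) = 1737/2000 ≈ 0.868500
step 5 [5y] bond c/1=1/80: DF=(354957/400000 − 1/80·(0.963800+0.923300+0.876200+0.868500))/(1+1/80) = 2079/2500 ≈ 0.831600
step 6 [6y] zero: DF = P = 2007/2500 ≈ 0.802800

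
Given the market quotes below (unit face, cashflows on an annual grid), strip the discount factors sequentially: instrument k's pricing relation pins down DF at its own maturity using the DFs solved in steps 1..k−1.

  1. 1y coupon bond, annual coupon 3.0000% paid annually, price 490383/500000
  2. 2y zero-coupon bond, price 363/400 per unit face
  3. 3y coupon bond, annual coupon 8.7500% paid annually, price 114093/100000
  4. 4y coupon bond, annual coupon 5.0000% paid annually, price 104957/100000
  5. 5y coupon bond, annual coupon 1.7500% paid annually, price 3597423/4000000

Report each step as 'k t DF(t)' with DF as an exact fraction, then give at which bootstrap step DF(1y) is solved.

step 1 [1y] bond c/1=3/100: DF=(490383/500000 − 3/100·(0))/(1+3/100) = 4761/5000 ≈ 0.952200
step 2 [2y] zero: DF = P = 363/400 ≈ 0.907500
step 3 [3y] bond c/1=7/80: DF=(114093/100000 − 7/80·(0.952200+0.907500))/(1+7/80) = 1799/2000 ≈ 0.899500
step 4 [4y] bond c/1=1/20: DF=(104957/100000 − 1/20·(0.952200+0.907500+0.899500))/(1+1/20) = 4341/5000 ≈ 0.868200
step 5 [5y] bond c/1=7/400: DF=(3597423/4000000 − 7/400·(0.952200+0.907500+0.899500+0.868200))/(1+7/400) = 1643/2000 ≈ 0.821500

1 1 4761/5000
2 2 363/400
3 3 1799/2000
4 4 4341/5000
5 5 1643/2000
DF(1y) is solved at step 1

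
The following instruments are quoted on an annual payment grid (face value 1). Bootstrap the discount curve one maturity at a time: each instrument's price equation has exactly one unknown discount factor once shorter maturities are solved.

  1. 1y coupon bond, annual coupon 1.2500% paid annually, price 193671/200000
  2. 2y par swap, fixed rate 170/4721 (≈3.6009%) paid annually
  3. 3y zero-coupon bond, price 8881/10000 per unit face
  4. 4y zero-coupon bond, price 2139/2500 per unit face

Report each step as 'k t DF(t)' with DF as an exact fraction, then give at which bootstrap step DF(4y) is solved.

1 1 2391/2500
2 2 233/250
3 3 8881/10000
4 4 2139/2500
DF(4y) is solved at step 4

step 1 [1y] bond c/1=1/80: DF=(193671/200000 − 1/80·(0))/(1+1/80) = 2391/2500 ≈ 0.956400
step 2 [2y] swap r/1=170/4721: DF=(1 − 170/4721·(0.956400))/(1+170/4721) = 233/250 ≈ 0.932000
step 3 [3y] zero: DF = P = 8881/10000 ≈ 0.888100
step 4 [4y] zero: DF = P = 2139/2500 ≈ 0.855600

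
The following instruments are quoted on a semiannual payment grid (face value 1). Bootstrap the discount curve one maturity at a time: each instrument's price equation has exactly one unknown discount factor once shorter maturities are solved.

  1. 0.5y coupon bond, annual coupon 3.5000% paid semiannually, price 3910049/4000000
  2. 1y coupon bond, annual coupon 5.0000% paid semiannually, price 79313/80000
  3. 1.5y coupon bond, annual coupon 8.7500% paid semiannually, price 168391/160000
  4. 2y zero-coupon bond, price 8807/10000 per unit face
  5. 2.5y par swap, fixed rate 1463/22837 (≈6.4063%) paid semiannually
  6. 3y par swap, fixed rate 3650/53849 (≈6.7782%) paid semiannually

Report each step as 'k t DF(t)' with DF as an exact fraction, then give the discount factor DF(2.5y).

1 1/2 9607/10000
2 1 4719/5000
3 3/2 1857/2000
4 2 8807/10000
5 5/2 8537/10000
6 3 327/400
DF(2.5y) = 8537/10000 ≈ 0.853700

step 1 [0.5y] bond c/2=7/400: DF=(3910049/4000000 − 7/400·(0))/(1+7/400) = 9607/10000 ≈ 0.960700
step 2 [1y] bond c/2=1/40: DF=(79313/80000 − 1/40·(0.960700))/(1+1/40) = 4719/5000 ≈ 0.943800
step 3 [1.5y] bond c/2=7/160: DF=(168391/160000 − 7/160·(0.960700+0.943800))/(1+7/160) = 1857/2000 ≈ 0.928500
step 4 [2y] zero: DF = P = 8807/10000 ≈ 0.880700
step 5 [2.5y] swap r/2=1463/45674: DF=(1 − 1463/45674·(0.960700+0.943800+0.928500+0.880700))/(1+1463/45674) = 8537/10000 ≈ 0.853700
step 6 [3y] swap r/2=1825/53849: DF=(1 − 1825/53849·(0.960700+0.943800+0.928500+0.880700+0.853700))/(1+1825/53849) = 327/400 ≈ 0.817500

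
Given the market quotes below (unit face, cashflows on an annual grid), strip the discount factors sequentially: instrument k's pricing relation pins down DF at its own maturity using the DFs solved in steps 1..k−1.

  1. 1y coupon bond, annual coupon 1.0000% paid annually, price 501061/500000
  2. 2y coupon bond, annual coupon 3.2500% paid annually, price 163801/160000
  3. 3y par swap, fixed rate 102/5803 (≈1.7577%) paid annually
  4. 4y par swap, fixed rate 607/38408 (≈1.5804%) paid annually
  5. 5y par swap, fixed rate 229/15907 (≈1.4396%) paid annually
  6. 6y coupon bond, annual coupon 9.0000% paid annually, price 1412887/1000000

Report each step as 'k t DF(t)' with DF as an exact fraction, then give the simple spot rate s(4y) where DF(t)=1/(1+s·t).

step 1 [1y] bond c/1=1/100: DF=(501061/500000 − 1/100·(0))/(1+1/100) = 4961/5000 ≈ 0.992200
step 2 [2y] bond c/1=13/400: DF=(163801/160000 − 13/400·(0.992200))/(1+13/400) = 9603/10000 ≈ 0.960300
step 3 [3y] swap r/1=102/5803: DF=(1 − 102/5803·(0.992200+0.960300))/(1+102/5803) = 949/1000 ≈ 0.949000
step 4 [4y] swap r/1=607/38408: DF=(1 − 607/38408·(0.992200+0.960300+0.949000))/(1+607/38408) = 9393/10000 ≈ 0.939300
step 5 [5y] swap r/1=229/15907: DF=(1 − 229/15907·(0.992200+0.960300+0.949000+0.939300))/(1+229/15907) = 9313/10000 ≈ 0.931300
step 6 [6y] bond c/1=9/100: DF=(1412887/1000000 − 9/100·(0.992200+0.960300+0.949000+0.939300+0.931300))/(1+9/100) = 4511/5000 ≈ 0.902200

1 1 4961/5000
2 2 9603/10000
3 3 949/1000
4 4 9393/10000
5 5 9313/10000
6 6 4511/5000
s(4y) = (1/(9393/10000) − 1)/(4) = 607/37572 ≈ 1.6156%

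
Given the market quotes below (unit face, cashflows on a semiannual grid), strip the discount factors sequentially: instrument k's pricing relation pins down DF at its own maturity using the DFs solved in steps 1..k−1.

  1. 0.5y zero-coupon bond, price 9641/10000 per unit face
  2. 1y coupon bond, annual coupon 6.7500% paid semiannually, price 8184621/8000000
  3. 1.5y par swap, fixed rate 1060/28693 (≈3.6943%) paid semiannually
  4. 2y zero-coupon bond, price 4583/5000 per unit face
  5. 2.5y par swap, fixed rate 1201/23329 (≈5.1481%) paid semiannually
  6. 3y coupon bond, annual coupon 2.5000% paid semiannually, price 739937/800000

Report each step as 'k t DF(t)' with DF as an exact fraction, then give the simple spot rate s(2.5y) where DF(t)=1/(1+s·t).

step 1 [0.5y] zero: DF = P = 9641/10000 ≈ 0.964100
step 2 [1y] bond c/2=27/800: DF=(8184621/8000000 − 27/800·(0.964100))/(1+27/800) = 4791/5000 ≈ 0.958200
step 3 [1.5y] swap r/2=530/28693: DF=(1 − 530/28693·(0.964100+0.958200))/(1+530/28693) = 947/1000 ≈ 0.947000
step 4 [2y] zero: DF = P = 4583/5000 ≈ 0.916600
step 5 [2.5y] swap r/2=1201/46658: DF=(1 − 1201/46658·(0.964100+0.958200+0.947000+0.916600))/(1+1201/46658) = 8799/10000 ≈ 0.879900
step 6 [3y] bond c/2=1/80: DF=(739937/800000 − 1/80·(0.964100+0.958200+0.947000+0.916600+0.879900))/(1+1/80) = 8559/10000 ≈ 0.855900

1 1/2 9641/10000
2 1 4791/5000
3 3/2 947/1000
4 2 4583/5000
5 5/2 8799/10000
6 3 8559/10000
s(2.5y) = (1/(8799/10000) − 1)/(5/2) = 2402/43995 ≈ 5.4597%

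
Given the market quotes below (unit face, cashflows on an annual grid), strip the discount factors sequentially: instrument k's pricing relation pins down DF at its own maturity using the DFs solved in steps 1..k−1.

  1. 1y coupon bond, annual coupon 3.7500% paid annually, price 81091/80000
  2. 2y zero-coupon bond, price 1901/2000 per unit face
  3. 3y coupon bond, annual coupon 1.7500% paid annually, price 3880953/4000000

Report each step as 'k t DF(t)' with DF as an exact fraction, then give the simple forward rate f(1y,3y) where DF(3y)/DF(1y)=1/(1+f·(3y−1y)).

step 1 [1y] bond c/1=3/80: DF=(81091/80000 − 3/80·(0))/(1+3/80) = 977/1000 ≈ 0.977000
step 2 [2y] zero: DF = P = 1901/2000 ≈ 0.950500
step 3 [3y] bond c/1=7/400: DF=(3880953/4000000 − 7/400·(0.977000+0.950500))/(1+7/400) = 2301/2500 ≈ 0.920400

1 1 977/1000
2 2 1901/2000
3 3 2301/2500
f(1y,3y) = ((977/1000)/(2301/2500) − 1)/(2) = 283/9204 ≈ 3.0748%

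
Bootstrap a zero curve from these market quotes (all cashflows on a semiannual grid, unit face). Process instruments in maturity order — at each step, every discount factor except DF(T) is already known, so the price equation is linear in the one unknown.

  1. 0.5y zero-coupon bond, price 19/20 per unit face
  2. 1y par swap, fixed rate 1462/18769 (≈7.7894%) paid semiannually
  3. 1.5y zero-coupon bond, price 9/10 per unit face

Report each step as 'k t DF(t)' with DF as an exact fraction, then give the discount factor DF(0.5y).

1 1/2 19/20
2 1 9269/10000
3 3/2 9/10
DF(0.5y) = 19/20 ≈ 0.950000

step 1 [0.5y] zero: DF = P = 19/20 ≈ 0.950000
step 2 [1y] swap r/2=731/18769: DF=(1 − 731/18769·(0.950000))/(1+731/18769) = 9269/10000 ≈ 0.926900
step 3 [1.5y] zero: DF = P = 9/10 ≈ 0.900000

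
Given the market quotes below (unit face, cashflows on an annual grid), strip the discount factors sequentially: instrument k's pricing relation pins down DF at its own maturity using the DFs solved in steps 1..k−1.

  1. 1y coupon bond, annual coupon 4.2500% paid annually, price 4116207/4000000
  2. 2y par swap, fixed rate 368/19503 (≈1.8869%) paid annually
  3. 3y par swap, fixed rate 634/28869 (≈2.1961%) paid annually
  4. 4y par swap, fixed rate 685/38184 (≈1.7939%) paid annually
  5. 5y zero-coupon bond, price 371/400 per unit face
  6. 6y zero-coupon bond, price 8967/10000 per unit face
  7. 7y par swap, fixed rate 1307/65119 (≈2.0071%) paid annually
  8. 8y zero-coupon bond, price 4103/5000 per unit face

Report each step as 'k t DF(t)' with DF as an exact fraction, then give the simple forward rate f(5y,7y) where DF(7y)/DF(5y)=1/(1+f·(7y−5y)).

step 1 [1y] bond c/1=17/400: DF=(4116207/4000000 − 17/400·(0))/(1+17/400) = 9871/10000 ≈ 0.987100
step 2 [2y] swap r/1=368/19503: DF=(1 − 368/19503·(0.987100))/(1+368/19503) = 602/625 ≈ 0.963200
step 3 [3y] swap r/1=634/28869: DF=(1 − 634/28869·(0.987100+0.963200))/(1+634/28869) = 4683/5000 ≈ 0.936600
step 4 [4y] swap r/1=685/38184: DF=(1 − 685/38184·(0.987100+0.963200+0.936600))/(1+685/38184) = 1863/2000 ≈ 0.931500
step 5 [5y] zero: DF = P = 371/400 ≈ 0.927500
step 6 [6y] zero: DF = P = 8967/10000 ≈ 0.896700
step 7 [7y] swap r/1=1307/65119: DF=(1 − 1307/65119·(0.987100+0.963200+0.936600+0.931500+0.927500+0.896700))/(1+1307/65119) = 8693/10000 ≈ 0.869300
step 8 [8y] zero: DF = P = 4103/5000 ≈ 0.820600

1 1 9871/10000
2 2 602/625
3 3 4683/5000
4 4 1863/2000
5 5 371/400
6 6 8967/10000
7 7 8693/10000
8 8 4103/5000
f(5y,7y) = ((371/400)/(8693/10000) − 1)/(2) = 291/8693 ≈ 3.3475%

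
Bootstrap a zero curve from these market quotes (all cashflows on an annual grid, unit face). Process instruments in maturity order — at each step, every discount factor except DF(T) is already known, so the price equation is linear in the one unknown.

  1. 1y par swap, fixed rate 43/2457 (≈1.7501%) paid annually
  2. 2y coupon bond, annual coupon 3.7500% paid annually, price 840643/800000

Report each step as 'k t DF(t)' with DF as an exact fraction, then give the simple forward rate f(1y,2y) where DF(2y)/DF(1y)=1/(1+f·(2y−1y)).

1 1 2457/2500
2 2 9773/10000
f(1y,2y) = ((2457/2500)/(9773/10000) − 1)/(1) = 55/9773 ≈ 0.5628%

step 1 [1y] swap r/1=43/2457: DF=(1 − 43/2457·(0))/(1+43/2457) = 2457/2500 ≈ 0.982800
step 2 [2y] bond c/1=3/80: DF=(840643/800000 − 3/80·(0.982800))/(1+3/80) = 9773/10000 ≈ 0.977300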